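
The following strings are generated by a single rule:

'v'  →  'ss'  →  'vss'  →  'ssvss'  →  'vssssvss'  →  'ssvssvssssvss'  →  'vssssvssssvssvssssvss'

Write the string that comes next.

ssvssvssssvssvssssvssssvssvssssvss

From term 3 onward, concatenate the second-to-last term with the last: v·ss = vss, ss·vss = ssvss, …
Continuing: ssvssvssssvss · vssssvssssvssvssssvss gives term 8.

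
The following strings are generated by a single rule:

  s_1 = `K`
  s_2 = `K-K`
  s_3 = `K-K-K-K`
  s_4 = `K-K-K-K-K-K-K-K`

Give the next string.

s(k+1) = s(k)·-·s(k) — each term doubles the last with '-' between the halves.
One more doubling of K-K-K-K-K-K-K-K gives the answer.

K-K-K-K-K-K-K-K-K-K-K-K-K-K-K-K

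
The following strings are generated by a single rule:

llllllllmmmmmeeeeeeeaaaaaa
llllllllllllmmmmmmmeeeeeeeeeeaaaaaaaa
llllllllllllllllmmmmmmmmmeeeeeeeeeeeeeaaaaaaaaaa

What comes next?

Reading off run lengths: l runs 8, 12, 16; m runs 5, 7, 9; e runs 7, 10, 13; a runs 6, 8, 10 — each is linear in n, where the shown terms are n = 2, 3, 4.
Setting n = 5 gives 20, 11, 16, 12 characters in each block.

llllllllllllllllllllmmmmmmmmmmmeeeeeeeeeeeeeeeeaaaaaaaaaaaa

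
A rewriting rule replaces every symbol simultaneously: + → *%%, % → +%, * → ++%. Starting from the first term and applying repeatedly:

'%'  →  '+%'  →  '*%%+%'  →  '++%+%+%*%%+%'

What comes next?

Apply φ to ++%+%+%*%%+% symbol by symbol: +→*%%, +→*%%, %→+%, +→*%%, %→+%, +→*%%, %→+%, *→++%, %→+%, %→+%, +→*%%, %→+%; joined: *%% *%% +% *%% +% *%% +% ++% +% +% *%% +%.

*%%*%%+%*%%+%*%%+%++%+%+%*%%+%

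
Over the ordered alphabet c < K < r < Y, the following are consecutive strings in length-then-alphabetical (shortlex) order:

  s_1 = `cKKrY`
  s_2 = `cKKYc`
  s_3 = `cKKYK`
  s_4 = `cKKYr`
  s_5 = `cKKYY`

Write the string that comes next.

Find the rightmost character of cKKYY below Y, bump it to the next letter, and reset everything to its right to c.

cKrcc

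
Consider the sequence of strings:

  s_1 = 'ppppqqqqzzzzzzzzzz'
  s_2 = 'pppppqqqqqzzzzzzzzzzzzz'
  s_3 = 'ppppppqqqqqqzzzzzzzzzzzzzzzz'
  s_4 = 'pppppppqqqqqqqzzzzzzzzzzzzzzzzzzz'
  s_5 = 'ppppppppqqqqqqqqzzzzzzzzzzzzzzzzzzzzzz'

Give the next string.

Term n consists of n+1 p's, followed by n+1 q's, followed by 3n+1 z's, where the shown terms are n = 3, 4, 5, 6, 7.
For the next term, n = 8, so the run lengths are 9, 9, 25.

pppppppppqqqqqqqqqzzzzzzzzzzzzzzzzzzzzzzzzz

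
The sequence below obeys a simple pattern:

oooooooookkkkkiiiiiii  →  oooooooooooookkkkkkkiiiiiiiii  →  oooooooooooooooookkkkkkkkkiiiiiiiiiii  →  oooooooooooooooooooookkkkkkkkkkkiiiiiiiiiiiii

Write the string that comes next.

Term n consists of 4n+1 o's, followed by 2n+1 k's, followed by 2n+3 i's, where the shown terms are n = 2, 3, 4, 5.
Setting n = 6 gives 25, 13, 15 characters in each block.

oooooooooooooooooooooooookkkkkkkkkkkkkiiiiiiiiiiiiiii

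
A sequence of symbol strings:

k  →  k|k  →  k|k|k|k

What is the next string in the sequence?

k|k|k|k|k|k|k|k

s(k+1) = s(k)·|·s(k) — each term doubles the last with '|' between the halves.
One more doubling of k|k|k|k gives the answer.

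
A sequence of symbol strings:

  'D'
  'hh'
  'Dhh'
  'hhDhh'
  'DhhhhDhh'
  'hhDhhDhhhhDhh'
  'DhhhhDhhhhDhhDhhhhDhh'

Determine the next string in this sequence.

hhDhhDhhhhDhhDhhhhDhhhhDhhDhhhhDhh

This is a Fibonacci-style word recurrence s(k) = s(k−2)·s(k−1): e.g. D·hh = Dhh.
Continuing: hhDhhDhhhhDhh · DhhhhDhhhhDhhDhhhhDhh gives term 8.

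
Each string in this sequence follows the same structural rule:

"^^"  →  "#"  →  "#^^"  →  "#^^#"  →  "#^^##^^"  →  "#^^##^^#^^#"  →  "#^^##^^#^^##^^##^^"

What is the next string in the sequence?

#^^##^^#^^##^^##^^#^^##^^#^^#

This is a Fibonacci-style word recurrence s(k) = s(k−1)·s(k−2): e.g. #·^^ = #^^.
The next term joins #^^##^^#^^##^^##^^ and #^^##^^#^^#.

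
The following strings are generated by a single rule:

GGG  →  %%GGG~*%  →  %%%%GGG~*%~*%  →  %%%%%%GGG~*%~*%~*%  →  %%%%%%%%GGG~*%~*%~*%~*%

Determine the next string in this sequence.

%%%%%%%%%%GGG~*%~*%~*%~*%~*%

Every step adds %% to the front and ~*% to the end of the previous string.
One more step from %%%%%%%%GGG~*%~*%~*%~*% gives the answer.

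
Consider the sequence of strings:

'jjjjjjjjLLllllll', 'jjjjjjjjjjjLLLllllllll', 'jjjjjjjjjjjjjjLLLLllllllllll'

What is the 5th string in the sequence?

jjjjjjjjjjjjjjjjjjjjLLLLLLllllllllllllll

Each string has the form j^{3n-1} L^{n-1} l^{2n}, where the shown terms are n = 3, 4, 5.
Setting n = 7 gives 20, 6, 14 characters in each block.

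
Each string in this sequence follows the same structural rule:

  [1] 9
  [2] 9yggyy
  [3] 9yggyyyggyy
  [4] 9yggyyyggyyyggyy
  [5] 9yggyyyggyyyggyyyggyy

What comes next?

Each term is the previous one with yggyy appended.
So the next term is 9yggyyyggyyyggyyyggyy·yggyy.

9yggyyyggyyyggyyyggyyyggyy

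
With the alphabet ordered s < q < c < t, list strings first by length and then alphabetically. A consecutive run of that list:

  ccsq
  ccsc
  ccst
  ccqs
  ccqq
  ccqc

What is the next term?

The successor of ccqc increments the rightmost position that isn't already t and resets every position after it to s.

ccqt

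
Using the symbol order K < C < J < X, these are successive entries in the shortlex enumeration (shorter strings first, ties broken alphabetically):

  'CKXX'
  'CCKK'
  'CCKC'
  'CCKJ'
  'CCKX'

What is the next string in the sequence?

CCCK

The successor of CCKX increments the rightmost position that isn't already X and resets every position after it to K.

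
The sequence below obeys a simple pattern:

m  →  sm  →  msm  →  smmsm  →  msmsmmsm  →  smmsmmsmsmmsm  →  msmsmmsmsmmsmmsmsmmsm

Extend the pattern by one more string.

smmsmmsmsmmsmmsmsmmsmsmmsmmsmsmmsm

Each term (from the third on) is the two preceding terms concatenated in order: term 3 = m·sm = msm.
So term 8 is smmsmmsmsmmsm·msmsmmsmsmmsmmsmsmmsm.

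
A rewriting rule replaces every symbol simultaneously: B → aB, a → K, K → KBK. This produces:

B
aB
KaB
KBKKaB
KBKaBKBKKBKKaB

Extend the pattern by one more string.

Replace each of the 14 characters of KBKaBKBKKBKKaB in place — KBK aB KBK K aB KBK aB KBK KBK aB KBK KBK K aB — and concatenate.

KBKaBKBKKaBKBKaBKBKKBKaBKBKKBKKaB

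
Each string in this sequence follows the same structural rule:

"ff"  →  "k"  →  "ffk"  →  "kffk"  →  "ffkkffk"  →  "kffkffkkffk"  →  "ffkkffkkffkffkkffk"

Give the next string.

Each term (from the third on) is the two preceding terms concatenated in order: term 3 = ff·k = ffk.
The next term joins kffkffkkffk and ffkkffkkffkffkkffk.

kffkffkkffkffkkffkkffkffkkffk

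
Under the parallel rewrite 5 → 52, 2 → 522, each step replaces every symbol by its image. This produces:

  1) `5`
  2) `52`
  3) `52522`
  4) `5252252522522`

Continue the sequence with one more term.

5252252522522525225252252252522522

φ(5252252522522) expands symbol-by-symbol to 52 522 52 522 522 52 522 52 522 522 52 522 522; joining the 13 pieces gives the next term.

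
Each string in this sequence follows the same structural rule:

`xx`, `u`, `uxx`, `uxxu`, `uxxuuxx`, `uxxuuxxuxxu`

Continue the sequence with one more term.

From term 3 onward, concatenate the last term with the second-to-last: u·xx = uxx, uxx·u = uxxu, …
So term 7 is uxxuuxxuxxu·uxxuuxx.

uxxuuxxuxxuuxxuuxx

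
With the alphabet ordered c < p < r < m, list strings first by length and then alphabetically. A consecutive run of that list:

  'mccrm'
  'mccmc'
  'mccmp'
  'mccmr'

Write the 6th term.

Advancing 2 positions from mccmr through mccmr → mccmm reaches term 6.

mcpcc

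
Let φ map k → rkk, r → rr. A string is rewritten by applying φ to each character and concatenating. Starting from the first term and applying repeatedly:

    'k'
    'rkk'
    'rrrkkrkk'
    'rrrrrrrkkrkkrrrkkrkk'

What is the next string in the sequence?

Rewriting the 20 symbols of rrrrrrrkkrkkrrrkkrkk one by one yields rr rr rr rr rr rr rr rkk rkk rr rkk rkk rr rr rr rkk rkk rr rkk rkk; concatenated:

rrrrrrrrrrrrrrrkkrkkrrrkkrkkrrrrrrrkkrkkrrrkkrkk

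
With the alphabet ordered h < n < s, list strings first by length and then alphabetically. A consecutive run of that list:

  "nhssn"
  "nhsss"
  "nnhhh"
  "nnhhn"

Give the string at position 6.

nnhnh

Stepping forward 2 times from nnhhn: nnhhn → nnhhs, then the target.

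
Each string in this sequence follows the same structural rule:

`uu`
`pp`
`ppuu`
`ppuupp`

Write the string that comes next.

From term 3 onward, concatenate the last term with the second-to-last: pp·uu = ppuu, ppuu·pp = ppuupp, …
So term 5 is ppuupp·ppuu.

ppuuppppuu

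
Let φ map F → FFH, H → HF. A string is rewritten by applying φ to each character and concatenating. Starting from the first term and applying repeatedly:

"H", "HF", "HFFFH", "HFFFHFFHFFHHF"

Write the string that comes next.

Rewriting the 13 symbols of HFFFHFFHFFHHF one by one yields HF FFH FFH FFH HF FFH FFH HF FFH FFH HF HF FFH; concatenated:

HFFFHFFHFFHHFFFHFFHHFFFHFFHHFHFFFH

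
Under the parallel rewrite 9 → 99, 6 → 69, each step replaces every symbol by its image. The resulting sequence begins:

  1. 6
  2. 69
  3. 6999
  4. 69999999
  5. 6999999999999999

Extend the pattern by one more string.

69999999999999999999999999999999

φ(6999999999999999) expands symbol-by-symbol to 69 99 99 99 99 99 99 99 99 99 99 99 99 99 99 99; joining the 16 pieces gives the next term.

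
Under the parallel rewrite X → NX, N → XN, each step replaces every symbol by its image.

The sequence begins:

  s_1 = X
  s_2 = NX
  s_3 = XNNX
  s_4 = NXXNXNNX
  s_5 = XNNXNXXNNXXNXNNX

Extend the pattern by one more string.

φ(XNNXNXXNNXXNXNNX) expands symbol-by-symbol to NX XN XN NX XN NX NX XN XN NX NX XN NX XN XN NX; joining the 16 pieces gives the next term.

NXXNXNNXXNNXNXXNXNNXNXXNNXXNXNNX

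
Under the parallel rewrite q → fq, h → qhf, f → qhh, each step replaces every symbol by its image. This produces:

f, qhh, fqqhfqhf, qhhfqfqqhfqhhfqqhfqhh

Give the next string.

φ(qhhfqfqqhfqhhfqqhfqhh) expands symbol-by-symbol to fq qhf qhf qhh fq qhh fq fq qhf qhh fq qhf qhf qhh fq fq qhf qhh fq qhf qhf; joining the 21 pieces gives the next term.

fqqhfqhfqhhfqqhhfqfqqhfqhhfqqhfqhfqhhfqfqqhfqhhfqqhfqhf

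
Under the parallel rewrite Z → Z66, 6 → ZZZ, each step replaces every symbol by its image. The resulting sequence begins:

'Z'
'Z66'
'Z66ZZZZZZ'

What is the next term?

Z66ZZZZZZZ66Z66Z66Z66Z66Z66

Apply φ to Z66ZZZZZZ symbol by symbol: Z→Z66, 6→ZZZ, 6→ZZZ, Z→Z66, Z→Z66, Z→Z66, Z→Z66, Z→Z66, Z→Z66; joined: Z66 ZZZ ZZZ Z66 Z66 Z66 Z66 Z66 Z66.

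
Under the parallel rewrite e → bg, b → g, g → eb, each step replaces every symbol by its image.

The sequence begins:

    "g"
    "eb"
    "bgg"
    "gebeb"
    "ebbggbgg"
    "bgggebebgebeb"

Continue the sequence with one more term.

gebebebbggbggebbggbgg

Applying the rule to each of the 13 symbols of bgggebebgebeb gives the pieces g eb eb eb bg g bg g eb bg g bg g, which concatenate to the answer.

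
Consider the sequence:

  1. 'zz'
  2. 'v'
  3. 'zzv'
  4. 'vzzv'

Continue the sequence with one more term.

From term 3 onward, concatenate the second-to-last term with the last: zz·v = zzv, v·zzv = vzzv, …
The next term joins zzv and vzzv.

zzvvzzv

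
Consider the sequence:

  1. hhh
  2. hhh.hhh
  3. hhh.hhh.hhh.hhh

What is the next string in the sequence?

Every step duplicates the string with '.' between the halves.
So the next term is two copies of hhh.hhh.hhh.hhh with '.' between the halves.

hhh.hhh.hhh.hhh.hhh.hhh.hhh.hhh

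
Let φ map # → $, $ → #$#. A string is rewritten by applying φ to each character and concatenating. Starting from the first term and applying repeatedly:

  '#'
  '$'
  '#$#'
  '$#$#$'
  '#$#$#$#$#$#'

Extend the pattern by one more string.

Expanding #$#$#$#$#$#: #→$, $→#$#, #→$, $→#$#, #→$, $→#$#, #→$, $→#$#, #→$, $→#$#, #→$. Concatenated: $ #$# $ #$# $ #$# $ #$# $ #$# $.

$#$#$#$#$#$#$#$#$#$#$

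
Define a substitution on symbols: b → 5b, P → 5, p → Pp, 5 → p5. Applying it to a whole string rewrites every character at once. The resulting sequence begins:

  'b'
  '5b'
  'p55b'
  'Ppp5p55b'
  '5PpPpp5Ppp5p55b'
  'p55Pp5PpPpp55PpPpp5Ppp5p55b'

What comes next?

Rewriting the 27 symbols of p55Pp5PpPpp55PpPpp5Ppp5p55b one by one yields Pp p5 p5 5 Pp p5 5 Pp 5 Pp Pp p5 p5 5 Pp 5 Pp Pp p5 5 Pp Pp p5 Pp p5 p5 5b; concatenated:

Ppp5p55Ppp55Pp5PpPpp5p55Pp5PpPpp55PpPpp5Ppp5p55b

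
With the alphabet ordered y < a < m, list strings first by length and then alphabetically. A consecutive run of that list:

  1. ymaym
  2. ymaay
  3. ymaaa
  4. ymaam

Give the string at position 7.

Advancing 3 positions from ymaam through ymaam → ymamy → ymama reaches term 7.

ymamm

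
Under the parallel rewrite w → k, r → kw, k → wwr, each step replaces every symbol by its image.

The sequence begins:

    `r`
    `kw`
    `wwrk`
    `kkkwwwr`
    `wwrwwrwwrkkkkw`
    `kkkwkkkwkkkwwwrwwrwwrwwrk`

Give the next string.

Replace each of the 25 characters of kkkwkkkwkkkwwwrwwrwwrwwrk in place — wwr wwr wwr k wwr wwr wwr k wwr wwr wwr k k k kw k k kw k k kw k k kw wwr — and concatenate.

wwrwwrwwrkwwrwwrwwrkwwrwwrwwrkkkkwkkkwkkkwkkkwwwr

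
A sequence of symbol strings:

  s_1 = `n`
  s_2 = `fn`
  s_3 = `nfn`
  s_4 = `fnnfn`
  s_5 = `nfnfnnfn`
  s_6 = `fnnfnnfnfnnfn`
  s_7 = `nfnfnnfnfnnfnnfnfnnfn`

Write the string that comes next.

fnnfnnfnfnnfnnfnfnnfnfnnfnnfnfnnfn

This is a Fibonacci-style word recurrence s(k) = s(k−2)·s(k−1): e.g. n·fn = nfn.
So term 8 is fnnfnnfnfnnfn·nfnfnnfnfnnfnnfnfnnfn.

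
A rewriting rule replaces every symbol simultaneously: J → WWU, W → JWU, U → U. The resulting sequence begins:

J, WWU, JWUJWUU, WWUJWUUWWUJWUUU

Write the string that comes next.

Rewriting the 15 symbols of WWUJWUUWWUJWUUU one by one yields JWU JWU U WWU JWU U U JWU JWU U WWU JWU U U U; concatenated:

JWUJWUUWWUJWUUUJWUJWUUWWUJWUUUU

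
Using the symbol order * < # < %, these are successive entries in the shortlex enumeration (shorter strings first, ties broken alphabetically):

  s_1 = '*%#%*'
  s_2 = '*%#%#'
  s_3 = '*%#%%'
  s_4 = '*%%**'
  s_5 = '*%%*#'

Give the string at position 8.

Continuing the enumeration 3 steps past *%%*#: *%%*# → *%%*% → *%%#* → (answer).

*%%##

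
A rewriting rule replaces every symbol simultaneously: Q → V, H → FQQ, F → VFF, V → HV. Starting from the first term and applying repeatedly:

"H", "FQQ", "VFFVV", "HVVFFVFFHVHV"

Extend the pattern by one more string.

Expanding HVVFFVFFHVHV: H→FQQ, V→HV, V→HV, F→VFF, F→VFF, V→HV, F→VFF, F→VFF, H→FQQ, V→HV, H→FQQ, V→HV. Concatenated: FQQ HV HV VFF VFF HV VFF VFF FQQ HV FQQ HV.

FQQHVHVVFFVFFHVVFFVFFFQQHVFQQHV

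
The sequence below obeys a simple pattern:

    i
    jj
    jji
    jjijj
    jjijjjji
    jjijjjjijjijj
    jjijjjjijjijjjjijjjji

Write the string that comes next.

jjijjjjijjijjjjijjjjijjijjjjijjijj

This is a Fibonacci-style word recurrence s(k) = s(k−1)·s(k−2): e.g. jj·i = jji.
So term 8 is jjijjjjijjijjjjijjjji·jjijjjjijjijj.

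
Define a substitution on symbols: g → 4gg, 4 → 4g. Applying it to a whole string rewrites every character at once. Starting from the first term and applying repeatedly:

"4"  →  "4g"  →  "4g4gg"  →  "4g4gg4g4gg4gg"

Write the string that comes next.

4g4gg4g4gg4gg4g4gg4g4gg4gg4g4gg4gg

Replace each of the 13 characters of 4g4gg4g4gg4gg in place — 4g 4gg 4g 4gg 4gg 4g 4gg 4g 4gg 4gg 4g 4gg 4gg — and concatenate.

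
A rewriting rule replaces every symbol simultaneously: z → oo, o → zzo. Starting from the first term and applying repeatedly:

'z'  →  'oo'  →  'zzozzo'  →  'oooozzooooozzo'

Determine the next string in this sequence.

zzozzozzozzooooozzozzozzozzozzooooozzo

φ(oooozzooooozzo) expands symbol-by-symbol to zzo zzo zzo zzo oo oo zzo zzo zzo zzo zzo oo oo zzo; joining the 14 pieces gives the next term.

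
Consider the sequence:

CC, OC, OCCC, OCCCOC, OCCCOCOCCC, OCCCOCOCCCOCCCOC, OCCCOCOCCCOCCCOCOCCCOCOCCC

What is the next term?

OCCCOCOCCCOCCCOCOCCCOCOCCCOCCCOCOCCCOCCCOC

This is a Fibonacci-style word recurrence s(k) = s(k−1)·s(k−2): e.g. OC·CC = OCCC.
Continuing: OCCCOCOCCCOCCCOCOCCCOCOCCC · OCCCOCOCCCOCCCOC gives term 8.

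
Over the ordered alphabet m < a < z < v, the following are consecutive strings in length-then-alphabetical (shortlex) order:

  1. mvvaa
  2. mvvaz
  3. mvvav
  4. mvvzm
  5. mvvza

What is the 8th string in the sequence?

Continuing the enumeration 3 steps past mvvza: mvvza → mvvzz → mvvzv → (answer).

mvvvm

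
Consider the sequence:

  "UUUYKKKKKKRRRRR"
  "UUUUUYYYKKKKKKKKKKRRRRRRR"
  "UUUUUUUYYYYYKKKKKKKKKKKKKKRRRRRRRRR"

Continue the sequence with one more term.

Reading off run lengths: U runs 3, 5, 7; Y runs 1, 3, 5; K runs 6, 10, 14; R runs 5, 7, 9 — each is linear in n (n = 1, 2, …).
For the next term, n = 4, so the run lengths are 9, 7, 18, 11.

UUUUUUUUUYYYYYYYKKKKKKKKKKKKKKKKKKRRRRRRRRRRR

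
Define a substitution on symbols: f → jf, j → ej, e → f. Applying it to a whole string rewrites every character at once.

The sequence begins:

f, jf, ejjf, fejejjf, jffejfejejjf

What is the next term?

Apply φ to jffejfejejjf symbol by symbol: j→ej, f→jf, f→jf, e→f, j→ej, f→jf, e→f, j→ej, e→f, j→ej, j→ej, f→jf; joined: ej jf jf f ej jf f ej f ej ej jf.

ejjfjffejjffejfejejjf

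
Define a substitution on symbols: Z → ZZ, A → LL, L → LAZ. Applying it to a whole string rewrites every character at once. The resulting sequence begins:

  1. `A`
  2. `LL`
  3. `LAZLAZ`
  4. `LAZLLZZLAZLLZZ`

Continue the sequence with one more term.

Rewriting the 14 symbols of LAZLLZZLAZLLZZ one by one yields LAZ LL ZZ LAZ LAZ ZZ ZZ LAZ LL ZZ LAZ LAZ ZZ ZZ; concatenated:

LAZLLZZLAZLAZZZZZLAZLLZZLAZLAZZZZZ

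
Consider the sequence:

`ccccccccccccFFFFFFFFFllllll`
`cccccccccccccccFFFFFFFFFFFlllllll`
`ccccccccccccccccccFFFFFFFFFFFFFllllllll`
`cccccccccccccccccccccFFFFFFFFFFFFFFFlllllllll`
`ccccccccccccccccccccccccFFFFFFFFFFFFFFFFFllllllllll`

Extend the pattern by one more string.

The n-th term is 3n+3 c's then 2n+3 F's then n+3 l's, where the shown terms are n = 3, 4, 5, 6, 7.
For the next term, n = 8, so the run lengths are 27, 19, 11.

cccccccccccccccccccccccccccFFFFFFFFFFFFFFFFFFFlllllllllll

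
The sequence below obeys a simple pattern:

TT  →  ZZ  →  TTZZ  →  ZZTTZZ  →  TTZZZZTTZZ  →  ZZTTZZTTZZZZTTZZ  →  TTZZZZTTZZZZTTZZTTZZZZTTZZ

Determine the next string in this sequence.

Each term (from the third on) is the two preceding terms concatenated in order: term 3 = TT·ZZ = TTZZ.
The next term joins ZZTTZZTTZZZZTTZZ and TTZZZZTTZZZZTTZZTTZZZZTTZZ.

ZZTTZZTTZZZZTTZZTTZZZZTTZZZZTTZZTTZZZZTTZZ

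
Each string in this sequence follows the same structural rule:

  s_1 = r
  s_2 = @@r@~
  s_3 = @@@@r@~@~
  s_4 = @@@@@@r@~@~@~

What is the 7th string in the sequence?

@@@@@@@@@@@@r@~@~@~@~@~@~

Each term wraps the previous one in @@ on the left and @~ on the right.
From @@@@@@r@~@~@~, 3 further steps: @@@@@@r@~@~@~ → @@@@@@@@r@~@~@~@~ → @@@@@@@@@@r@~@~@~@~@~ → (answer).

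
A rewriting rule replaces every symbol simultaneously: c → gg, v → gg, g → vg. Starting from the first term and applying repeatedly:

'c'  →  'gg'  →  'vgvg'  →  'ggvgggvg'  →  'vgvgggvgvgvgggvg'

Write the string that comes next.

ggvgggvgvgvgggvgggvgggvgvgvgggvg

Applying the rule to each of the 16 symbols of vgvgggvgvgvgggvg gives the pieces gg vg gg vg vg vg gg vg gg vg gg vg vg vg gg vg, which concatenate to the answer.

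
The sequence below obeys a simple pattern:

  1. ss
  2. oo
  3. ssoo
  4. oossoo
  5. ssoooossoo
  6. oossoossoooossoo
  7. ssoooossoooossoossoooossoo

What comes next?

From term 3 onward, concatenate the second-to-last term with the last: ss·oo = ssoo, oo·ssoo = oossoo, …
So term 8 is oossoossoooossoo·ssoooossoooossoossoooossoo.

oossoossoooossoossoooossoooossoossoooossoo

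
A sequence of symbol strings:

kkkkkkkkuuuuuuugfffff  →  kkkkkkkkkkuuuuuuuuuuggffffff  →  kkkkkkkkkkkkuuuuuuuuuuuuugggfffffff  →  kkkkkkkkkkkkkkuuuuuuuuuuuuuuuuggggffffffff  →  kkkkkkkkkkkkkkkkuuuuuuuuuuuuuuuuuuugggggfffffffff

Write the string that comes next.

kkkkkkkkkkkkkkkkkkuuuuuuuuuuuuuuuuuuuuuuggggggffffffffff

The n-th term is 2n+2 k's then 3n-2 u's then n-2 g's then n+2 f's, where the shown terms are n = 3, 4, 5, 6, 7.
For the next term, n = 8, so the run lengths are 18, 22, 6, 10.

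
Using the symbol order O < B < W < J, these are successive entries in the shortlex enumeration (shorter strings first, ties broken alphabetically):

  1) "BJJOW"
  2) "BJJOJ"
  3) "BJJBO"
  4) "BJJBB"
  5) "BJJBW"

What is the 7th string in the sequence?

Continuing the enumeration 2 steps past BJJBW: BJJBW → BJJBJ → (answer).

BJJWO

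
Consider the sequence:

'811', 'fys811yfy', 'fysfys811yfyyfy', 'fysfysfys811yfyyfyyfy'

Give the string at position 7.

fysfysfysfysfysfys811yfyyfyyfyyfyyfyyfy

Every step adds fys to the front and yfy to the end of the previous string.
From fysfysfys811yfyyfyyfy, 3 further steps: fysfysfys811yfyyfyyfy → fysfysfysfys811yfyyfyyfyyfy → fysfysfysfysfys811yfyyfyyfyyfyyfy → (answer).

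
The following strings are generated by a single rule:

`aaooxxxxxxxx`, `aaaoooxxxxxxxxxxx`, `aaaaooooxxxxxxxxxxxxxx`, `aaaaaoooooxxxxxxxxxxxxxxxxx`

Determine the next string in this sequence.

aaaaaaooooooxxxxxxxxxxxxxxxxxxxx

Term n consists of n a's, followed by n o's, followed by 3n+2 x's, where the shown terms are n = 2, 3, 4, 5.
Setting n = 6 gives 6, 6, 20 characters in each block.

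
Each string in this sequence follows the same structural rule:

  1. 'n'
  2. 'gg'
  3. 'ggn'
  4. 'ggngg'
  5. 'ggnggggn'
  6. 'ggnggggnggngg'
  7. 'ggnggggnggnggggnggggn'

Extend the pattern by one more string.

This is a Fibonacci-style word recurrence s(k) = s(k−1)·s(k−2): e.g. gg·n = ggn.
The next term joins ggnggggnggnggggnggggn and ggnggggnggngg.

ggnggggnggnggggnggggnggnggggnggngg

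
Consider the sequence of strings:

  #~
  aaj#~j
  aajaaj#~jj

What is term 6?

s(k+1) = aaj·s(k)·j, so each term gains aaj as a prefix and j as a suffix.
From aajaaj#~jj, 3 further steps: aajaaj#~jj → aajaajaaj#~jjj → aajaajaajaaj#~jjjj → (answer).

aajaajaajaajaaj#~jjjjj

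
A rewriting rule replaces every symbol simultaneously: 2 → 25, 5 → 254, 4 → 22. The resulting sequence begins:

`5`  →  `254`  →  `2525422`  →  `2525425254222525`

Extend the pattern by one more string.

Replace each of the 16 characters of 2525425254222525 in place — 25 254 25 254 22 25 254 25 254 22 25 25 25 254 25 254 — and concatenate.

25254252542225254252542225252525425254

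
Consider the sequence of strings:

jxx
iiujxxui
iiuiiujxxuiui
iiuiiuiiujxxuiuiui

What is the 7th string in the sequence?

Every step adds iiu to the front and ui to the end of the previous string.
From iiuiiuiiujxxuiuiui, 3 further steps: iiuiiuiiujxxuiuiui → iiuiiuiiuiiujxxuiuiuiui → iiuiiuiiuiiuiiujxxuiuiuiuiui → (answer).

iiuiiuiiuiiuiiuiiujxxuiuiuiuiuiui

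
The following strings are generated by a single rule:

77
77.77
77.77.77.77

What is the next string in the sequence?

Every step duplicates the string with '.' between the halves.
Doubling 77.77.77.77 with '.' between the halves:

77.77.77.77.77.77.77.77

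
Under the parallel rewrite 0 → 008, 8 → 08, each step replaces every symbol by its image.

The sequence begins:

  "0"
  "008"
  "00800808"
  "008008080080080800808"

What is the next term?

Applying the rule to each of the 21 symbols of 008008080080080800808 gives the pieces 008 008 08 008 008 08 008 08 008 008 08 008 008 08 008 08 008 008 08 008 08, which concatenate to the answer.

0080080800800808008080080080800800808008080080080800808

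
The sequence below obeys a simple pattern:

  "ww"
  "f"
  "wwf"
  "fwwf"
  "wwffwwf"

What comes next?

fwwfwwffwwf

This is a Fibonacci-style word recurrence s(k) = s(k−2)·s(k−1): e.g. ww·f = wwf.
The next term joins fwwf and wwffwwf.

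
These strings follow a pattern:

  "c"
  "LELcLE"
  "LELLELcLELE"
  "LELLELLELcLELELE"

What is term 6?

s(k+1) = LEL·s(k)·LE, so each term gains LEL as a prefix and LE as a suffix.
From LELLELLELcLELELE, 2 further steps: LELLELLELcLELELE → LELLELLELLELcLELELELE → (answer).

LELLELLELLELLELcLELELELELE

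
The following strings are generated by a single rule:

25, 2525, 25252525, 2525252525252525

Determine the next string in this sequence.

s(k+1) = s(k)·s(k) — each term doubles the last.
So the next term is two copies of 2525252525252525.

25252525252525252525252525252525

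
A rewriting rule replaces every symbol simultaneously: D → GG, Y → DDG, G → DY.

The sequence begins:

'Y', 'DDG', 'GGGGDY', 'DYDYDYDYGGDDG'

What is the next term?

Applying the rule to each of the 13 symbols of DYDYDYDYGGDDG gives the pieces GG DDG GG DDG GG DDG GG DDG DY DY GG GG DY, which concatenate to the answer.

GGDDGGGDDGGGDDGGGDDGDYDYGGGGDY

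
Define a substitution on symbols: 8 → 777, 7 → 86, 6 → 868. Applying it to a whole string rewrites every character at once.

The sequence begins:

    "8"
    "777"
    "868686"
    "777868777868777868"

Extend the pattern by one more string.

868686777868777868686777868777868686777868777

φ(777868777868777868) expands symbol-by-symbol to 86 86 86 777 868 777 86 86 86 777 868 777 86 86 86 777 868 777; joining the 18 pieces gives the next term.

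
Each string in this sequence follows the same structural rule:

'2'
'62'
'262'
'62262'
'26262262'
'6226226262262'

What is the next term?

262622626226226262262

From term 3 onward, concatenate the second-to-last term with the last: 2·62 = 262, 62·262 = 62262, …
So term 7 is 26262262·6226226262262.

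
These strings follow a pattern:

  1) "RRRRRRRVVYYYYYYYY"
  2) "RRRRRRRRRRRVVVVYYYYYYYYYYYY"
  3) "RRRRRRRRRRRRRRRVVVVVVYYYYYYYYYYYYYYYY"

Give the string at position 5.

Each string has the form R^{4n-1} V^{2n-2} Y^{4n}, where the shown terms are n = 2, 3, 4.
For term 5, n = 6, so the run lengths are 23, 10, 24.

RRRRRRRRRRRRRRRRRRRRRRRVVVVVVVVVVYYYYYYYYYYYYYYYYYYYYYYYY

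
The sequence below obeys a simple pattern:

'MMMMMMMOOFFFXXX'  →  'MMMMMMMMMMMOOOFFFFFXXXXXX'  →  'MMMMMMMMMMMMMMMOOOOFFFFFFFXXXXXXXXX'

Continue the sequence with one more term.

MMMMMMMMMMMMMMMMMMMOOOOOFFFFFFFFFXXXXXXXXXXXX

Reading off run lengths: M runs 7, 11, 15; O runs 2, 3, 4; F runs 3, 5, 7; X runs 3, 6, 9 — each is linear in n (n = 1, 2, …).
For the next term, n = 4, so the run lengths are 19, 5, 9, 12.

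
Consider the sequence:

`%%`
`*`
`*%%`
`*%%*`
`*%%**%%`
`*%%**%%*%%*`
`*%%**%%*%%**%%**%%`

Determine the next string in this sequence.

Each term (from the third on) is the previous term followed by the one before it: term 3 = *·%% = *%%.
So term 8 is *%%**%%*%%**%%**%%·*%%**%%*%%*.

*%%**%%*%%**%%**%%*%%**%%*%%*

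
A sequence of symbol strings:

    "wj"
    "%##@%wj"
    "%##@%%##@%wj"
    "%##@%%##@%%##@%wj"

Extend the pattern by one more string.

Each term is the previous one with %##@% prepended.
So the next term is %##@%·%##@%%##@%%##@%wj.

%##@%%##@%%##@%%##@%wj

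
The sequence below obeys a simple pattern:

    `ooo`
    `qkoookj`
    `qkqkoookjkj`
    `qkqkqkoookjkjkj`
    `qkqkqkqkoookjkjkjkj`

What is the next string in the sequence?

s(k+1) = qk·s(k)·kj, so each term gains qk as a prefix and kj as a suffix.
Applying this once more to qkqkqkqkoookjkjkjkj:

qkqkqkqkqkoookjkjkjkjkj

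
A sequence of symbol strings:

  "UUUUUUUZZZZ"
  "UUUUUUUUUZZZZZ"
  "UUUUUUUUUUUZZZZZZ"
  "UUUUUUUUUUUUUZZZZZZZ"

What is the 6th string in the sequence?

The n-th term is 2n+1 U's then n+1 Z's, where the shown terms are n = 3, 4, 5, 6.
For term 6, n = 8, so the run lengths are 17, 9.

UUUUUUUUUUUUUUUUUZZZZZZZZZ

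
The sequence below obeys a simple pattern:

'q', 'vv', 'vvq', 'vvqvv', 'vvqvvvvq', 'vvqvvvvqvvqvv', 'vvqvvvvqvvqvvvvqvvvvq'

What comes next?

Each term (from the third on) is the previous term followed by the one before it: term 3 = vv·q = vvq.
Continuing: vvqvvvvqvvqvvvvqvvvvq · vvqvvvvqvvqvv gives term 8.

vvqvvvvqvvqvvvvqvvvvqvvqvvvvqvvqvv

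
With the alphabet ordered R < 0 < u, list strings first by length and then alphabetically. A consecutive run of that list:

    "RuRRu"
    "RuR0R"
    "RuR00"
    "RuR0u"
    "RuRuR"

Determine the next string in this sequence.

RuRu0

The successor of RuRuR increments the rightmost position that isn't already u and resets every position after it to R.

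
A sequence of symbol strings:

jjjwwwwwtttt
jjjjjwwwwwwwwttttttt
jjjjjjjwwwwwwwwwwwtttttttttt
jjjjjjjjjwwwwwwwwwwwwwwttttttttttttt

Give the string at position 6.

Each string has the form j^{2n-1} w^{3n-1} t^{3n-2}, where the shown terms are n = 2, 3, 4, 5.
At n = 7 the blocks have lengths 13, 20, 19.

jjjjjjjjjjjjjwwwwwwwwwwwwwwwwwwwwttttttttttttttttttt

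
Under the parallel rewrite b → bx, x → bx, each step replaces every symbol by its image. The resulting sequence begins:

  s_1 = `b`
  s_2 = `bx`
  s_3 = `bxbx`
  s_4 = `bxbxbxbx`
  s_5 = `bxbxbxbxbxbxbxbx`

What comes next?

Rewriting the 16 symbols of bxbxbxbxbxbxbxbx one by one yields bx bx bx bx bx bx bx bx bx bx bx bx bx bx bx bx; concatenated:

bxbxbxbxbxbxbxbxbxbxbxbxbxbxbxbx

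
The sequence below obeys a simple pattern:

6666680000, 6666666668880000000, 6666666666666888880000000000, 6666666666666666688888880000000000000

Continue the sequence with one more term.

The n-th term is 4n+1 6's then 2n-1 8's then 3n+1 0's (n = 1, 2, …).
At n = 5 the blocks have lengths 21, 9, 16.

6666666666666666666668888888880000000000000000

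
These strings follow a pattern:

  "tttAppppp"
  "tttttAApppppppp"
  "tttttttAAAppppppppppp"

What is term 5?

The n-th term is 2n+1 t's then n A's then 3n+2 p's (n = 1, 2, …).
Setting n = 5 gives 11, 5, 17 characters in each block.

tttttttttttAAAAAppppppppppppppppp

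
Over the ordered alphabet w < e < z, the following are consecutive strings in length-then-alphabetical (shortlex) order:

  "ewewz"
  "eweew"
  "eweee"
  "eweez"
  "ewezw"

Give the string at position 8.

ewzww

Continuing the enumeration 3 steps past ewezw: ewezw → eweze → ewezz → (answer).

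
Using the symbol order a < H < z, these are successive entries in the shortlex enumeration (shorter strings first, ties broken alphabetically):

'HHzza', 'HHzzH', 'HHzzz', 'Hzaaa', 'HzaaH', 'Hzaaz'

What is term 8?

HzaHH

Stepping forward 2 times from Hzaaz: Hzaaz → HzaHa, then the target.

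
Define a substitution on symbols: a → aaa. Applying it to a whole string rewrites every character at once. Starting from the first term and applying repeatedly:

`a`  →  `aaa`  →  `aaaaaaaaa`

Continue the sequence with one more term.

Apply φ to aaaaaaaaa symbol by symbol: a→aaa, a→aaa, a→aaa, a→aaa, a→aaa, a→aaa, a→aaa, a→aaa, a→aaa; joined: aaa aaa aaa aaa aaa aaa aaa aaa aaa.

aaaaaaaaaaaaaaaaaaaaaaaaaaa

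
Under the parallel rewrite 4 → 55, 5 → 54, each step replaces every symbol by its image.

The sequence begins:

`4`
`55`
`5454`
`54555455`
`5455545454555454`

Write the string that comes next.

φ(5455545454555454) expands symbol-by-symbol to 54 55 54 54 54 55 54 55 54 55 54 54 54 55 54 55; joining the 16 pieces gives the next term.

54555454545554555455545454555455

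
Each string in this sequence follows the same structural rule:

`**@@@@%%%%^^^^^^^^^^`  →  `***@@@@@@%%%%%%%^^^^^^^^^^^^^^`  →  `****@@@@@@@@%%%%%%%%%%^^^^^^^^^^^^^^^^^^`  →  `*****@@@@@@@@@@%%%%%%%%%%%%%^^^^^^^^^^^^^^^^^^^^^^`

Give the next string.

******@@@@@@@@@@@@%%%%%%%%%%%%%%%%^^^^^^^^^^^^^^^^^^^^^^^^^^

Term n consists of n *'s, followed by 2n @'s, followed by 3n-2 %'s, followed by 4n+2 ^'s, where the shown terms are n = 2, 3, 4, 5.
Setting n = 6 gives 6, 12, 16, 26 characters in each block.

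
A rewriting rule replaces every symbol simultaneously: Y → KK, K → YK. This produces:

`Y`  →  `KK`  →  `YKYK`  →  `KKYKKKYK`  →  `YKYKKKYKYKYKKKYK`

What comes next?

Replace each of the 16 characters of YKYKKKYKYKYKKKYK in place — KK YK KK YK YK YK KK YK KK YK KK YK YK YK KK YK — and concatenate.

KKYKKKYKYKYKKKYKKKYKKKYKYKYKKKYK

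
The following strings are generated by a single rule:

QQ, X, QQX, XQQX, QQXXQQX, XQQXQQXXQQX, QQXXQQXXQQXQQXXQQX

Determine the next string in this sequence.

Each term (from the third on) is the two preceding terms concatenated in order: term 3 = QQ·X = QQX.
Continuing: XQQXQQXXQQX · QQXXQQXXQQXQQXXQQX gives term 8.

XQQXQQXXQQXQQXXQQXXQQXQQXXQQX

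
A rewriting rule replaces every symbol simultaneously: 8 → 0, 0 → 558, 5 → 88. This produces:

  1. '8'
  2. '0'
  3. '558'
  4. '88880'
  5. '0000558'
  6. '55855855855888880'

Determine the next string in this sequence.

888808888088880888800000558

Applying the rule to each of the 17 symbols of 55855855855888880 gives the pieces 88 88 0 88 88 0 88 88 0 88 88 0 0 0 0 0 558, which concatenate to the answer.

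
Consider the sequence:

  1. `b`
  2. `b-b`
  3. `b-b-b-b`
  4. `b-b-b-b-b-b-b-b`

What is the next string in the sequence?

s(k+1) = s(k)·-·s(k) — each term doubles the last with '-' between the halves.
Doubling b-b-b-b-b-b-b-b with '-' between the halves:

b-b-b-b-b-b-b-b-b-b-b-b-b-b-b-b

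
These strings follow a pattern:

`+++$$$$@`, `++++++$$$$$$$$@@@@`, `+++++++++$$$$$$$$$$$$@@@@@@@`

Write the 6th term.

Reading off run lengths: + runs 3, 6, 9; $ runs 4, 8, 12; @ runs 1, 4, 7 — each is linear in n (n = 1, 2, …).
Setting n = 6 gives 18, 24, 16 characters in each block.

++++++++++++++++++$$$$$$$$$$$$$$$$$$$$$$$$@@@@@@@@@@@@@@@@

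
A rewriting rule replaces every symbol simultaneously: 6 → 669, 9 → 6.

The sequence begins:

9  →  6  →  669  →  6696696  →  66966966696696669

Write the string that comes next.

Applying the rule to each of the 17 symbols of 66966966696696669 gives the pieces 669 669 6 669 669 6 669 669 669 6 669 669 6 669 669 669 6, which concatenate to the answer.

66966966696696669669669666966966696696696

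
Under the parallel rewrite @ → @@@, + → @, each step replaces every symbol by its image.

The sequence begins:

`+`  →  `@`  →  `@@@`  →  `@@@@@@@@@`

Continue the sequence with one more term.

@@@@@@@@@@@@@@@@@@@@@@@@@@@

Apply φ to @@@@@@@@@ symbol by symbol: @→@@@, @→@@@, @→@@@, @→@@@, @→@@@, @→@@@, @→@@@, @→@@@, @→@@@; joined: @@@ @@@ @@@ @@@ @@@ @@@ @@@ @@@ @@@.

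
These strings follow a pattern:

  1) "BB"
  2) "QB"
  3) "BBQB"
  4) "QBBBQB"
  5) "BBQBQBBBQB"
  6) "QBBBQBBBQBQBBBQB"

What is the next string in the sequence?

BBQBQBBBQBQBBBQBBBQBQBBBQB

Each term (from the third on) is the two preceding terms concatenated in order: term 3 = BB·QB = BBQB.
So term 7 is BBQBQBBBQB·QBBBQBBBQBQBBBQB.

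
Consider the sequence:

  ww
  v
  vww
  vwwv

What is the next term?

Each term (from the third on) is the previous term followed by the one before it: term 3 = v·ww = vww.
So term 5 is vwwv·vww.

vwwvvww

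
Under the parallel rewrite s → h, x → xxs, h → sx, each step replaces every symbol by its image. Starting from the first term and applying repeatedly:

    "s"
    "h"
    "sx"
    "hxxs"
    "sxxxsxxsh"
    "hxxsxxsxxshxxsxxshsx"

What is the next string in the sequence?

sxxxsxxshxxsxxshxxsxxshsxxxsxxshxxsxxshsxhxxs

φ(hxxsxxsxxshxxsxxshsx) expands symbol-by-symbol to sx xxs xxs h xxs xxs h xxs xxs h sx xxs xxs h xxs xxs h sx h xxs; joining the 20 pieces gives the next term.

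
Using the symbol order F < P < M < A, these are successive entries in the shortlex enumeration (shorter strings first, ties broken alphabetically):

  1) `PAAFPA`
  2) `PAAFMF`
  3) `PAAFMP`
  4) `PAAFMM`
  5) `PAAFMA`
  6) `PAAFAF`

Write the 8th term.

Advancing 2 positions from PAAFAF through PAAFAF → PAAFAP reaches term 8.

PAAFAM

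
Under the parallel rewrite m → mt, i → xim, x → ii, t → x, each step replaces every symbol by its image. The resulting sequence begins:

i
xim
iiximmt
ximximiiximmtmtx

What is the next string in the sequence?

iiximmtiiximmtximximiiximmtmtxmtxii

φ(ximximiiximmtmtx) expands symbol-by-symbol to ii xim mt ii xim mt xim xim ii xim mt mt x mt x ii; joining the 16 pieces gives the next term.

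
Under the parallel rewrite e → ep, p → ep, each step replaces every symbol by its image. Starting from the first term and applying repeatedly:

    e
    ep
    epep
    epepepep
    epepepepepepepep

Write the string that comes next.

epepepepepepepepepepepepepepepep

Applying the rule to each of the 16 symbols of epepepepepepepep gives the pieces ep ep ep ep ep ep ep ep ep ep ep ep ep ep ep ep, which concatenate to the answer.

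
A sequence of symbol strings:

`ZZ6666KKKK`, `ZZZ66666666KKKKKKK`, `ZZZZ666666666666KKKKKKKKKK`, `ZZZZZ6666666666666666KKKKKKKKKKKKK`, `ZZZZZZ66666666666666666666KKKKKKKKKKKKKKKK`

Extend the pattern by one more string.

The n-th term is n+1 Z's then 4n 6's then 3n+1 K's (n = 1, 2, …).
At n = 6 the blocks have lengths 7, 24, 19.

ZZZZZZZ666666666666666666666666KKKKKKKKKKKKKKKKKKK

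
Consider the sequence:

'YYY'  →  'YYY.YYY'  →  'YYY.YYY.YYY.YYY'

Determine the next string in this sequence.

Each string is two copies of the previous one joined by '.'.
So the next term is two copies of YYY.YYY.YYY.YYY with '.' between the halves.

YYY.YYY.YYY.YYY.YYY.YYY.YYY.YYY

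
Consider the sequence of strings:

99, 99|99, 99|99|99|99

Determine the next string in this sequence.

99|99|99|99|99|99|99|99

Every step duplicates the string with '|' between the halves.
One more doubling of 99|99|99|99 gives the answer.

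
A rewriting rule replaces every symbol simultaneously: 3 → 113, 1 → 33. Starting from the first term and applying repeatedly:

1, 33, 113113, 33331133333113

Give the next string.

11311311311333331131131131131133333113

Replace each of the 14 characters of 33331133333113 in place — 113 113 113 113 33 33 113 113 113 113 113 33 33 113 — and concatenate.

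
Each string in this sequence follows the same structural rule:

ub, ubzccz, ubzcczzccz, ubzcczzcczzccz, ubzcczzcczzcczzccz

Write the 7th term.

Every step adds zccz to the end: s(k+1) = s(k)·zccz.
From ubzcczzcczzcczzccz, 2 further steps: ubzcczzcczzcczzccz → ubzcczzcczzcczzcczzccz → (answer).

ubzcczzcczzcczzcczzcczzccz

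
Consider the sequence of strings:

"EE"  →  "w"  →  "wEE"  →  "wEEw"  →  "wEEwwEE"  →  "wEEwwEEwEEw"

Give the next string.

Each term (from the third on) is the previous term followed by the one before it: term 3 = w·EE = wEE.
Continuing: wEEwwEEwEEw · wEEwwEE gives term 7.

wEEwwEEwEEwwEEwwEE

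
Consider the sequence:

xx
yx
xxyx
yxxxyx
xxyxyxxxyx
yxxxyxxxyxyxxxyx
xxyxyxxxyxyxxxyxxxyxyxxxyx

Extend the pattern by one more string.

This is a Fibonacci-style word recurrence s(k) = s(k−2)·s(k−1): e.g. xx·yx = xxyx.
Continuing: yxxxyxxxyxyxxxyx · xxyxyxxxyxyxxxyxxxyxyxxxyx gives term 8.

yxxxyxxxyxyxxxyxxxyxyxxxyxyxxxyxxxyxyxxxyx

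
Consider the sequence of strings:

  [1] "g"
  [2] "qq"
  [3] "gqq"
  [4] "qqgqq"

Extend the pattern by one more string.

Each term (from the third on) is the two preceding terms concatenated in order: term 3 = g·qq = gqq.
So term 5 is gqq·qqgqq.

gqqqqgqq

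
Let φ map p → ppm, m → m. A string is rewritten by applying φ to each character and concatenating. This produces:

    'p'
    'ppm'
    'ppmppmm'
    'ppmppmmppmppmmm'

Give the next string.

ppmppmmppmppmmmppmppmmppmppmmmm

φ(ppmppmmppmppmmm) expands symbol-by-symbol to ppm ppm m ppm ppm m m ppm ppm m ppm ppm m m m; joining the 15 pieces gives the next term.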